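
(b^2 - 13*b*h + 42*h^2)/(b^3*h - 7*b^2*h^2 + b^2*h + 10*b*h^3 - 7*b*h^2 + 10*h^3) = (b^2 - 13*b*h + 42*h^2)/(h*(b^3 - 7*b^2*h + b^2 + 10*b*h^2 - 7*b*h + 10*h^2))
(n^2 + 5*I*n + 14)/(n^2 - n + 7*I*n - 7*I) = (n - 2*I)/(n - 1)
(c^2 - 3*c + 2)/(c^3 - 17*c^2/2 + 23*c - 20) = 2*(c - 1)/(2*c^2 - 13*c + 20)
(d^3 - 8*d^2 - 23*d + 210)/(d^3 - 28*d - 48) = (d^2 - 2*d - 35)/(d^2 + 6*d + 8)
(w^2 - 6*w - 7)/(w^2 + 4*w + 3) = (w - 7)/(w + 3)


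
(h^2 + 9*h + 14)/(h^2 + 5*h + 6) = (h + 7)/(h + 3)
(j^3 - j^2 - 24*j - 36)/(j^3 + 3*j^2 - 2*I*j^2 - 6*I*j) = (j^2 - 4*j - 12)/(j*(j - 2*I))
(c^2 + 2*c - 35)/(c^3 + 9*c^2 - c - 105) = (c - 5)/(c^2 + 2*c - 15)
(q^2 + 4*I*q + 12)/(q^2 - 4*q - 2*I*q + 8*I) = (q + 6*I)/(q - 4)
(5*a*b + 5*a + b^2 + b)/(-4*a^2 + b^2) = (-5*a*b - 5*a - b^2 - b)/(4*a^2 - b^2)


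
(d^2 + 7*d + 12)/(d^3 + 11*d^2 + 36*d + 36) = (d + 4)/(d^2 + 8*d + 12)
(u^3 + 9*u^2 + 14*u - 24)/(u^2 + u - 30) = (u^2 + 3*u - 4)/(u - 5)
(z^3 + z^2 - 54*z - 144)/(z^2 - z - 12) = (z^2 - 2*z - 48)/(z - 4)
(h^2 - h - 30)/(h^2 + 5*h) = (h - 6)/h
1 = 1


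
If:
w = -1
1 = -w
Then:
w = -1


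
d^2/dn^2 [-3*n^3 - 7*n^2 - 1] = -18*n - 14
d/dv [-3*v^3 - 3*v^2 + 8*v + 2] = -9*v^2 - 6*v + 8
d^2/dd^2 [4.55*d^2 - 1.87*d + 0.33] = 9.10000000000000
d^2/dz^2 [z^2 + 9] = 2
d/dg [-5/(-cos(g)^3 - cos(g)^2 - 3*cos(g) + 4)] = 5*(3*cos(g)^2 + 2*cos(g) + 3)*sin(g)/(cos(g)^3 + cos(g)^2 + 3*cos(g) - 4)^2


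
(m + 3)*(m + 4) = m^2 + 7*m + 12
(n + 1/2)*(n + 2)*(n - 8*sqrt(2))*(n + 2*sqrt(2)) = n^4 - 6*sqrt(2)*n^3 + 5*n^3/2 - 31*n^2 - 15*sqrt(2)*n^2 - 80*n - 6*sqrt(2)*n - 32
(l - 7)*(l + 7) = l^2 - 49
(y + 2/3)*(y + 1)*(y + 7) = y^3 + 26*y^2/3 + 37*y/3 + 14/3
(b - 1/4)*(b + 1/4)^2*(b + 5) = b^4 + 21*b^3/4 + 19*b^2/16 - 21*b/64 - 5/64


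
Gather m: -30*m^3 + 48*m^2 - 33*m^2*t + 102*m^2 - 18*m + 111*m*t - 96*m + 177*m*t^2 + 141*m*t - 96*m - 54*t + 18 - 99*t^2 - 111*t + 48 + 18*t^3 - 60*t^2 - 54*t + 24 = -30*m^3 + m^2*(150 - 33*t) + m*(177*t^2 + 252*t - 210) + 18*t^3 - 159*t^2 - 219*t + 90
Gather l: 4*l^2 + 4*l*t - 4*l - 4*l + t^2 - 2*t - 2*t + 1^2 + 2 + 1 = 4*l^2 + l*(4*t - 8) + t^2 - 4*t + 4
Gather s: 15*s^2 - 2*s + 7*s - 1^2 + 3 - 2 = 15*s^2 + 5*s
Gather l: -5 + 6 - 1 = 0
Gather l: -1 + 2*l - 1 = 2*l - 2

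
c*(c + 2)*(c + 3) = c^3 + 5*c^2 + 6*c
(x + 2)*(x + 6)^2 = x^3 + 14*x^2 + 60*x + 72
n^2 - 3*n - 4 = (n - 4)*(n + 1)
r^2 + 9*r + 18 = (r + 3)*(r + 6)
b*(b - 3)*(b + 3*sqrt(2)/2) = b^3 - 3*b^2 + 3*sqrt(2)*b^2/2 - 9*sqrt(2)*b/2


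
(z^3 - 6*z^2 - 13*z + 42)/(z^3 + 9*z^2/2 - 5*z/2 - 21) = 2*(z - 7)/(2*z + 7)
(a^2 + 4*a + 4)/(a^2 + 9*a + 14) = (a + 2)/(a + 7)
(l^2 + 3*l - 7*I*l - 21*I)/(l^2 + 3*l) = (l - 7*I)/l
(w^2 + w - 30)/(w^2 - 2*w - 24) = (-w^2 - w + 30)/(-w^2 + 2*w + 24)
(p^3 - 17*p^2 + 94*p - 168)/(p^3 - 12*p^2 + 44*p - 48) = (p - 7)/(p - 2)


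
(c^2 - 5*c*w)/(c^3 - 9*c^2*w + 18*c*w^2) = (c - 5*w)/(c^2 - 9*c*w + 18*w^2)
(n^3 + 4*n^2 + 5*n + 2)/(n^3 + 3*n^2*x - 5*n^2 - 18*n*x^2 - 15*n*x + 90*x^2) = (n^3 + 4*n^2 + 5*n + 2)/(n^3 + 3*n^2*x - 5*n^2 - 18*n*x^2 - 15*n*x + 90*x^2)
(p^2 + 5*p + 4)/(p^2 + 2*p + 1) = (p + 4)/(p + 1)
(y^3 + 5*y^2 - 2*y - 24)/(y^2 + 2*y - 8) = y + 3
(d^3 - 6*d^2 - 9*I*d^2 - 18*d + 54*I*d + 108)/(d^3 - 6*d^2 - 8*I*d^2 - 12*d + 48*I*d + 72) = (d - 3*I)/(d - 2*I)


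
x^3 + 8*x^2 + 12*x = x*(x + 2)*(x + 6)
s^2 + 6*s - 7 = (s - 1)*(s + 7)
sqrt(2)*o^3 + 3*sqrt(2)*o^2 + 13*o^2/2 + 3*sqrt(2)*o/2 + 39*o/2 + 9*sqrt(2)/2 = (o + 3)*(o + 3*sqrt(2))*(sqrt(2)*o + 1/2)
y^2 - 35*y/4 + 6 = (y - 8)*(y - 3/4)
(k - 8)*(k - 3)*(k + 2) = k^3 - 9*k^2 + 2*k + 48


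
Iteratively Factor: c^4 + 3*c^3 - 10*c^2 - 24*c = (c + 4)*(c^3 - c^2 - 6*c) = c*(c + 4)*(c^2 - c - 6) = c*(c - 3)*(c + 4)*(c + 2)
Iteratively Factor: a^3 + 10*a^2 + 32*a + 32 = (a + 2)*(a^2 + 8*a + 16) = (a + 2)*(a + 4)*(a + 4)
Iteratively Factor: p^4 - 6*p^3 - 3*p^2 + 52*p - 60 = (p - 5)*(p^3 - p^2 - 8*p + 12) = (p - 5)*(p - 2)*(p^2 + p - 6) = (p - 5)*(p - 2)*(p + 3)*(p - 2)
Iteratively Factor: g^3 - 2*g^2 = (g - 2)*(g^2) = g*(g - 2)*(g)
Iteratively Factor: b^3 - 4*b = (b + 2)*(b^2 - 2*b) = b*(b + 2)*(b - 2)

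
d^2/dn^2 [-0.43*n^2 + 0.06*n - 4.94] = -0.860000000000000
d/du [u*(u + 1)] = 2*u + 1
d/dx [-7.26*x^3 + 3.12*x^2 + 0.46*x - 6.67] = -21.78*x^2 + 6.24*x + 0.46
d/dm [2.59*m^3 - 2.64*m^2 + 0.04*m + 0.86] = 7.77*m^2 - 5.28*m + 0.04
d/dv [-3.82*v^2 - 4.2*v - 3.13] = -7.64*v - 4.2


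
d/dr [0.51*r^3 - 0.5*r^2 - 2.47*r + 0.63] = 1.53*r^2 - 1.0*r - 2.47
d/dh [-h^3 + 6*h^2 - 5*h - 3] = -3*h^2 + 12*h - 5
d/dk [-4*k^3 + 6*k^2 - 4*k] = -12*k^2 + 12*k - 4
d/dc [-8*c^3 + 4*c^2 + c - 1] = -24*c^2 + 8*c + 1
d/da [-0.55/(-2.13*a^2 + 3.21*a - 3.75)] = (1.7655 - 2.343*a)/(2.13*a^2 - 3.21*a + 3.75)^2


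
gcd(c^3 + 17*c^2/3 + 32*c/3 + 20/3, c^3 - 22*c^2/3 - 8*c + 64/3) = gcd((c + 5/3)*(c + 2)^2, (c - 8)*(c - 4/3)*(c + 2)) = c + 2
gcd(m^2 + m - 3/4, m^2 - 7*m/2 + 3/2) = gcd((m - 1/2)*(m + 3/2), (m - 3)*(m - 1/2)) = m - 1/2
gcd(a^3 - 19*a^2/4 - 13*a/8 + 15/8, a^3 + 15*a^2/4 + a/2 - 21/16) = a^2 + a/4 - 3/8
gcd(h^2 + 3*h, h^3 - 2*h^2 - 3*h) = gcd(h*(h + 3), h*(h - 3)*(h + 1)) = h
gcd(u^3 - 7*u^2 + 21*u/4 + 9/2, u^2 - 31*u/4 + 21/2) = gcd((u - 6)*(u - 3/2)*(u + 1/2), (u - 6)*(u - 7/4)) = u - 6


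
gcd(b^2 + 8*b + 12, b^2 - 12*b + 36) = 1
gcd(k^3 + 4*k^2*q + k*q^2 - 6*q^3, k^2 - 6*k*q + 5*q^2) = -k + q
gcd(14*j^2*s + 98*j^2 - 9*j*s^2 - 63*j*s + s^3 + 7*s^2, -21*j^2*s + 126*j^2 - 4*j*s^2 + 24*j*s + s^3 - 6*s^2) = -7*j + s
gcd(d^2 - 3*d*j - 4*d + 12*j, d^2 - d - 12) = d - 4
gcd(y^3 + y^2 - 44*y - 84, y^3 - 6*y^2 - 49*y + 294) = y - 7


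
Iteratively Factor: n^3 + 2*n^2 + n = (n + 1)*(n^2 + n) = n*(n + 1)*(n + 1)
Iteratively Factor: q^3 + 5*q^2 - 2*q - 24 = (q + 4)*(q^2 + q - 6) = (q - 2)*(q + 4)*(q + 3)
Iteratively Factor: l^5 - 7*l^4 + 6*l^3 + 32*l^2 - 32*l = (l - 1)*(l^4 - 6*l^3 + 32*l) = l*(l - 1)*(l^3 - 6*l^2 + 32) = l*(l - 1)*(l + 2)*(l^2 - 8*l + 16) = l*(l - 4)*(l - 1)*(l + 2)*(l - 4)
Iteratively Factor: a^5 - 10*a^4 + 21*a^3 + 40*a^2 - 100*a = (a - 5)*(a^4 - 5*a^3 - 4*a^2 + 20*a) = (a - 5)*(a - 2)*(a^3 - 3*a^2 - 10*a) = a*(a - 5)*(a - 2)*(a^2 - 3*a - 10) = a*(a - 5)^2*(a - 2)*(a + 2)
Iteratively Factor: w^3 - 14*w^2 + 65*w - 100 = (w - 5)*(w^2 - 9*w + 20) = (w - 5)^2*(w - 4)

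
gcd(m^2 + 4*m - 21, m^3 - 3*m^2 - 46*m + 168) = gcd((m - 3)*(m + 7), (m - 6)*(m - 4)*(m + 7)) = m + 7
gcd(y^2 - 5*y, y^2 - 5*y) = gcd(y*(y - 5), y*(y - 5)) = y^2 - 5*y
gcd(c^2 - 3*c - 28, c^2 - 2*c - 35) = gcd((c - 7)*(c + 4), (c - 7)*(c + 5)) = c - 7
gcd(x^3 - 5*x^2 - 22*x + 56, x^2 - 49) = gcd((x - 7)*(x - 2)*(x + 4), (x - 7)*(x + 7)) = x - 7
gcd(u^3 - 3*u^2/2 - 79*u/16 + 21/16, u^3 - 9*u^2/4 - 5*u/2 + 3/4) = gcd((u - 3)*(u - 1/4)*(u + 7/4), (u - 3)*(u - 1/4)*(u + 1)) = u^2 - 13*u/4 + 3/4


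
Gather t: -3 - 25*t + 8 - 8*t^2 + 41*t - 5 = -8*t^2 + 16*t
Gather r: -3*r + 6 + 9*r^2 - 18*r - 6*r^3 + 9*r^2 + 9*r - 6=-6*r^3 + 18*r^2 - 12*r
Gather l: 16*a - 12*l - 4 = 16*a - 12*l - 4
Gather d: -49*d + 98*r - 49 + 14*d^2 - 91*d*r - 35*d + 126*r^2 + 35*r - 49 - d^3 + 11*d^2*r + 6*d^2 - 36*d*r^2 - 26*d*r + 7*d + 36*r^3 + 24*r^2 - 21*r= -d^3 + d^2*(11*r + 20) + d*(-36*r^2 - 117*r - 77) + 36*r^3 + 150*r^2 + 112*r - 98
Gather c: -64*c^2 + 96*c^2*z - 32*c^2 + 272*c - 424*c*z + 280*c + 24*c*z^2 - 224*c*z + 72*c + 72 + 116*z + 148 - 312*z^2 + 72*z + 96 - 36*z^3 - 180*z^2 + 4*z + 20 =c^2*(96*z - 96) + c*(24*z^2 - 648*z + 624) - 36*z^3 - 492*z^2 + 192*z + 336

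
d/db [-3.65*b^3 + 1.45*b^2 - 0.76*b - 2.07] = -10.95*b^2 + 2.9*b - 0.76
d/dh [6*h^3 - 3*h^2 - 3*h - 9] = 18*h^2 - 6*h - 3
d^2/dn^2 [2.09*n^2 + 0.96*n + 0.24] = 4.18000000000000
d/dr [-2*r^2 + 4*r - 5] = 4 - 4*r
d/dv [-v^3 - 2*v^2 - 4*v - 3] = -3*v^2 - 4*v - 4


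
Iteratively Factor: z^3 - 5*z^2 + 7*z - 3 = (z - 1)*(z^2 - 4*z + 3) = (z - 3)*(z - 1)*(z - 1)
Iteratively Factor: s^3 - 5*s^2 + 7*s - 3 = (s - 3)*(s^2 - 2*s + 1) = (s - 3)*(s - 1)*(s - 1)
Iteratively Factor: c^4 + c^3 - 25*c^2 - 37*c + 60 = (c + 3)*(c^3 - 2*c^2 - 19*c + 20) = (c - 1)*(c + 3)*(c^2 - c - 20) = (c - 1)*(c + 3)*(c + 4)*(c - 5)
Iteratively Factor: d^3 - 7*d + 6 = (d - 1)*(d^2 + d - 6) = (d - 1)*(d + 3)*(d - 2)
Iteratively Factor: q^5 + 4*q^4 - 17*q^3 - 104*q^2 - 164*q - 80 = (q + 2)*(q^4 + 2*q^3 - 21*q^2 - 62*q - 40) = (q + 2)^2*(q^3 - 21*q - 20) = (q + 1)*(q + 2)^2*(q^2 - q - 20) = (q + 1)*(q + 2)^2*(q + 4)*(q - 5)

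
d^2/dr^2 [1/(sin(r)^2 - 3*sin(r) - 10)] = (-4*sin(r)^4 + 9*sin(r)^3 - 43*sin(r)^2 + 12*sin(r) + 38)/((sin(r) - 5)^3*(sin(r) + 2)^3)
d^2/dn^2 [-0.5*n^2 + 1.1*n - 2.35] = -1.00000000000000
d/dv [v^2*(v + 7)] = v*(3*v + 14)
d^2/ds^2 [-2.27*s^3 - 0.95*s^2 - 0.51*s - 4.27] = -13.62*s - 1.9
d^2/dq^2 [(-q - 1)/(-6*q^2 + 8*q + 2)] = ((1 - 9*q)*(-3*q^2 + 4*q + 1) - 4*(q + 1)*(3*q - 2)^2)/(-3*q^2 + 4*q + 1)^3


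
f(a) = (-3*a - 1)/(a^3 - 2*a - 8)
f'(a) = (2 - 3*a^2)*(-3*a - 1)/(a^3 - 2*a - 8)^2 - 3/(a^3 - 2*a - 8) = (-3*a^3 + 6*a + (3*a + 1)*(3*a^2 - 2) + 24)/(-a^3 + 2*a + 8)^2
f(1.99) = 1.70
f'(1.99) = 4.83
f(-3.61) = -0.21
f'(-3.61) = -0.10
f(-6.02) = -0.08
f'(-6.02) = -0.03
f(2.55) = -2.48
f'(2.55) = 11.63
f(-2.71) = -0.32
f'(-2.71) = -0.15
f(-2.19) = -0.39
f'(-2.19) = -0.13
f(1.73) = 0.99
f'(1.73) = 1.57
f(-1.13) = -0.33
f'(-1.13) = 0.33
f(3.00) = -0.77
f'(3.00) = 1.25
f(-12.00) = -0.02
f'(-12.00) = 0.00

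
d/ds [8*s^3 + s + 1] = 24*s^2 + 1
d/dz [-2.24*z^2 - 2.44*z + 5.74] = -4.48*z - 2.44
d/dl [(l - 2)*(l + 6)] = 2*l + 4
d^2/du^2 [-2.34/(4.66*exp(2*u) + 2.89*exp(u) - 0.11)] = (-2.34*(9.32*exp(u) + 2.89)*(18.64*exp(u) + 5.78)*exp(u) + (43.6176*exp(u) + 6.7626)*(4.66*exp(2*u) + 2.89*exp(u) - 0.11))*exp(u)/(4.66*exp(2*u) + 2.89*exp(u) - 0.11)^3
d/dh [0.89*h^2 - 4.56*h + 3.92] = 1.78*h - 4.56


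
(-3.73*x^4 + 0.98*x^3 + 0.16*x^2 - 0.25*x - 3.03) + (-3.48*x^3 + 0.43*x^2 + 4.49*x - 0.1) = -3.73*x^4 - 2.5*x^3 + 0.59*x^2 + 4.24*x - 3.13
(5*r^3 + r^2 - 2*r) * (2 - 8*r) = -40*r^4 + 2*r^3 + 18*r^2 - 4*r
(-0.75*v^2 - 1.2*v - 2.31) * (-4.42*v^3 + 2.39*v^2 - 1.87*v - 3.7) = 3.315*v^5 + 3.5115*v^4 + 8.7447*v^3 - 0.5019*v^2 + 8.7597*v + 8.547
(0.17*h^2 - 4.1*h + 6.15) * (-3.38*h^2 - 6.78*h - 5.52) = -0.5746*h^4 + 12.7054*h^3 + 6.0726*h^2 - 19.065*h - 33.948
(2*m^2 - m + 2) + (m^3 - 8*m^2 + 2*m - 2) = m^3 - 6*m^2 + m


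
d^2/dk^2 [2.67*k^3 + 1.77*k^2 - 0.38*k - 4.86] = 16.02*k + 3.54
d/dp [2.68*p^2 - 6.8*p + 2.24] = 5.36*p - 6.8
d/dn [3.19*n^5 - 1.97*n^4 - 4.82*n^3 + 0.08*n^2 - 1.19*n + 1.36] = 15.95*n^4 - 7.88*n^3 - 14.46*n^2 + 0.16*n - 1.19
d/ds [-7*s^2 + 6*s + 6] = 6 - 14*s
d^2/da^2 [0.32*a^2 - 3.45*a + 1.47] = 0.640000000000000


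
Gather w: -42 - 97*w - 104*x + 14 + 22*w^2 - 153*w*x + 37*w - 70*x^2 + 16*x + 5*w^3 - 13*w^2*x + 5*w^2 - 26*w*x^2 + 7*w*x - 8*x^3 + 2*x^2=5*w^3 + w^2*(27 - 13*x) + w*(-26*x^2 - 146*x - 60) - 8*x^3 - 68*x^2 - 88*x - 28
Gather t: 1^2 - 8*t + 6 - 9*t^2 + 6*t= -9*t^2 - 2*t + 7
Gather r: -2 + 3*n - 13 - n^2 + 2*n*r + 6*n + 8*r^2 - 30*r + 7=-n^2 + 9*n + 8*r^2 + r*(2*n - 30) - 8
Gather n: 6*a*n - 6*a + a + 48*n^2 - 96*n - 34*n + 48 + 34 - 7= -5*a + 48*n^2 + n*(6*a - 130) + 75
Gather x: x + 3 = x + 3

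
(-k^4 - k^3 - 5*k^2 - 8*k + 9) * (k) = -k^5 - k^4 - 5*k^3 - 8*k^2 + 9*k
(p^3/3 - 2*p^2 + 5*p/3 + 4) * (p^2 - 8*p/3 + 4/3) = p^5/3 - 26*p^4/9 + 67*p^3/9 - 28*p^2/9 - 76*p/9 + 16/3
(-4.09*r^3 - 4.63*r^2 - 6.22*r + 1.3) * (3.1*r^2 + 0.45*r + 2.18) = -12.679*r^5 - 16.1935*r^4 - 30.2817*r^3 - 8.8624*r^2 - 12.9746*r + 2.834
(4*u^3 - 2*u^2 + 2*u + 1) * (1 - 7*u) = -28*u^4 + 18*u^3 - 16*u^2 - 5*u + 1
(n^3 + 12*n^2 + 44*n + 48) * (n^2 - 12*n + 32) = n^5 - 68*n^3 - 96*n^2 + 832*n + 1536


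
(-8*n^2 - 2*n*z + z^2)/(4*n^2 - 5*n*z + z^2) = (2*n + z)/(-n + z)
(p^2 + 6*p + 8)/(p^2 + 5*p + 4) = (p + 2)/(p + 1)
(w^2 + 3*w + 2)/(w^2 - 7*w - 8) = (w + 2)/(w - 8)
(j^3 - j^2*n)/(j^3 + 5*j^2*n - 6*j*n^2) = j/(j + 6*n)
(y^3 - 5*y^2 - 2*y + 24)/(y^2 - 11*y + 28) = (y^2 - y - 6)/(y - 7)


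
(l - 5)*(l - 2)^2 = l^3 - 9*l^2 + 24*l - 20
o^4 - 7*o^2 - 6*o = o*(o - 3)*(o + 1)*(o + 2)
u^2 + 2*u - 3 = (u - 1)*(u + 3)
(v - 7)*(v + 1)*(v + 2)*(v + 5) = v^4 + v^3 - 39*v^2 - 109*v - 70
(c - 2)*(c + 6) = c^2 + 4*c - 12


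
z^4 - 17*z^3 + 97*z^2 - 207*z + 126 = (z - 7)*(z - 6)*(z - 3)*(z - 1)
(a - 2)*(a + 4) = a^2 + 2*a - 8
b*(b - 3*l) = b^2 - 3*b*l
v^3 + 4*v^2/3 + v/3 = v*(v + 1/3)*(v + 1)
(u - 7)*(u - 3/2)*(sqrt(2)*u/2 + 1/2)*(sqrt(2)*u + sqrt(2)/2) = u^4 - 8*u^3 + sqrt(2)*u^3/2 - 4*sqrt(2)*u^2 + 25*u^2/4 + 25*sqrt(2)*u/8 + 21*u/4 + 21*sqrt(2)/8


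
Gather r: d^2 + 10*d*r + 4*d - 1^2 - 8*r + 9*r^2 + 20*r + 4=d^2 + 4*d + 9*r^2 + r*(10*d + 12) + 3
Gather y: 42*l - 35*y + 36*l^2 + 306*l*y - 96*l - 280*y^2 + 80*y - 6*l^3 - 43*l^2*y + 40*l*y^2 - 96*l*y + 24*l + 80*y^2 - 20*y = -6*l^3 + 36*l^2 - 30*l + y^2*(40*l - 200) + y*(-43*l^2 + 210*l + 25)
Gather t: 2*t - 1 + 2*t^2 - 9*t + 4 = 2*t^2 - 7*t + 3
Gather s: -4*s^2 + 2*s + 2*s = -4*s^2 + 4*s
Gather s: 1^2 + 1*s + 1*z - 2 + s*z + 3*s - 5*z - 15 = s*(z + 4) - 4*z - 16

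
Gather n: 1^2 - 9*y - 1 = -9*y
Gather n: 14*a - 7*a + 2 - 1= 7*a + 1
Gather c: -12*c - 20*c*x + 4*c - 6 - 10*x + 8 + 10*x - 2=c*(-20*x - 8)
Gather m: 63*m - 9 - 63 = 63*m - 72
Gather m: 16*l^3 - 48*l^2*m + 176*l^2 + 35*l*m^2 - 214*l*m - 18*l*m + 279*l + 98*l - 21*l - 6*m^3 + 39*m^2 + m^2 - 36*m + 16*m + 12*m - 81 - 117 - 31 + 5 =16*l^3 + 176*l^2 + 356*l - 6*m^3 + m^2*(35*l + 40) + m*(-48*l^2 - 232*l - 8) - 224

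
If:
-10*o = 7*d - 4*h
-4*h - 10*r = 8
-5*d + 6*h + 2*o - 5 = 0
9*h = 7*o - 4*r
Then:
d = -31/1569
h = 2249/3138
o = 943/3138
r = -1705/1569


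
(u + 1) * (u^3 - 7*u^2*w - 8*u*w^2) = u^4 - 7*u^3*w + u^3 - 8*u^2*w^2 - 7*u^2*w - 8*u*w^2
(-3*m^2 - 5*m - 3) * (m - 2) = -3*m^3 + m^2 + 7*m + 6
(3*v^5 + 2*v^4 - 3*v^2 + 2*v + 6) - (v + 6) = 3*v^5 + 2*v^4 - 3*v^2 + v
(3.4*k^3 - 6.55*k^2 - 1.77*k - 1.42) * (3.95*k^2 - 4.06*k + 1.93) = 13.43*k^5 - 39.6765*k^4 + 26.1635*k^3 - 11.0643*k^2 + 2.3491*k - 2.7406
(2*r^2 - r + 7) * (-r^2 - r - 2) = -2*r^4 - r^3 - 10*r^2 - 5*r - 14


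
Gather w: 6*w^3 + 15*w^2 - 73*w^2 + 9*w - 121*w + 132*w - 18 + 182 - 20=6*w^3 - 58*w^2 + 20*w + 144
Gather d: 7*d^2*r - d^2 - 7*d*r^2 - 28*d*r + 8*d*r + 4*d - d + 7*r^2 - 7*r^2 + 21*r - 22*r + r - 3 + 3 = d^2*(7*r - 1) + d*(-7*r^2 - 20*r + 3)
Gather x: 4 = 4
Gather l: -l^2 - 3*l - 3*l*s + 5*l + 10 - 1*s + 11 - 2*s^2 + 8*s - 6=-l^2 + l*(2 - 3*s) - 2*s^2 + 7*s + 15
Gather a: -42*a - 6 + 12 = 6 - 42*a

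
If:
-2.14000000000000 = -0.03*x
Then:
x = 71.33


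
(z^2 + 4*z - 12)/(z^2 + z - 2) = (z^2 + 4*z - 12)/(z^2 + z - 2)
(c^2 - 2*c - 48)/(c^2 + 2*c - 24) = (c - 8)/(c - 4)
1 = 1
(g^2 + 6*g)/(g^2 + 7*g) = (g + 6)/(g + 7)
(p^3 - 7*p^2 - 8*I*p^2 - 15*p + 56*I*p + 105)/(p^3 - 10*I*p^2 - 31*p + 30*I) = (p - 7)/(p - 2*I)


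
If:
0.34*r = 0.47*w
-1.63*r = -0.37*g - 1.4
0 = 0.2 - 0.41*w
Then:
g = -0.81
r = 0.67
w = 0.49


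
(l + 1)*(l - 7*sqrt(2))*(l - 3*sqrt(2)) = l^3 - 10*sqrt(2)*l^2 + l^2 - 10*sqrt(2)*l + 42*l + 42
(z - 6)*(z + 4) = z^2 - 2*z - 24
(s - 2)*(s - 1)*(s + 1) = s^3 - 2*s^2 - s + 2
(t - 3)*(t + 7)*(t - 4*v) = t^3 - 4*t^2*v + 4*t^2 - 16*t*v - 21*t + 84*v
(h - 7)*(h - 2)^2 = h^3 - 11*h^2 + 32*h - 28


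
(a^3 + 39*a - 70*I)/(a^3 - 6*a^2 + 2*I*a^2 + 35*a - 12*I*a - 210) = (a - 2*I)/(a - 6)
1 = 1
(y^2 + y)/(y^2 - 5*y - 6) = y/(y - 6)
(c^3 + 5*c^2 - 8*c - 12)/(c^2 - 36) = (c^2 - c - 2)/(c - 6)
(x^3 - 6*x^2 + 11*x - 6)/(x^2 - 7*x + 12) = (x^2 - 3*x + 2)/(x - 4)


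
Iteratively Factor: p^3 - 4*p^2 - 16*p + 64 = (p - 4)*(p^2 - 16) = (p - 4)*(p + 4)*(p - 4)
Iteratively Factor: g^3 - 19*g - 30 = (g - 5)*(g^2 + 5*g + 6) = (g - 5)*(g + 2)*(g + 3)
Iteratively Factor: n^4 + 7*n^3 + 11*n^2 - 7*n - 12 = (n - 1)*(n^3 + 8*n^2 + 19*n + 12) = (n - 1)*(n + 4)*(n^2 + 4*n + 3) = (n - 1)*(n + 1)*(n + 4)*(n + 3)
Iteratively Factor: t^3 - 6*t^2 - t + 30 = (t + 2)*(t^2 - 8*t + 15) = (t - 3)*(t + 2)*(t - 5)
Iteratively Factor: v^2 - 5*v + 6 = (v - 2)*(v - 3)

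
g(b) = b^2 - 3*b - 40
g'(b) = 2*b - 3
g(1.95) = -42.05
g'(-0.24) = -3.48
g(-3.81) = -14.05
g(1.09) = -42.08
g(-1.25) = -34.69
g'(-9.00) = -21.00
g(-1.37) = -34.01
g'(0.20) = -2.60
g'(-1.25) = -5.50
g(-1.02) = -35.90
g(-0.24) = -39.22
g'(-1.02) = -5.04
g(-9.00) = 68.00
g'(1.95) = 0.90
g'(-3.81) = -10.62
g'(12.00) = 21.00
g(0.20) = -40.56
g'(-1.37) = -5.74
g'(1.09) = -0.82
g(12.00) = 68.00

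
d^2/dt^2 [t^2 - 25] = 2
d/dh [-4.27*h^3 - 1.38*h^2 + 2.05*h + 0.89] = -12.81*h^2 - 2.76*h + 2.05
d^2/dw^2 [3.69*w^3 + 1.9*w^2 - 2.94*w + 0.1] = 22.14*w + 3.8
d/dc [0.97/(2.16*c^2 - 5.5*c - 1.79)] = (5.335 - 4.1904*c)/(-2.16*c^2 + 5.5*c + 1.79)^2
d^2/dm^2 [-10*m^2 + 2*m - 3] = -20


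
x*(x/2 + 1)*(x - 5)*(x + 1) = x^4/2 - x^3 - 13*x^2/2 - 5*x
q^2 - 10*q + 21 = (q - 7)*(q - 3)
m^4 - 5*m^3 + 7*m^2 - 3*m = m*(m - 3)*(m - 1)^2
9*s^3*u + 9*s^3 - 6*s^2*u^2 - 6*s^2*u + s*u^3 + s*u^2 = (-3*s + u)^2*(s*u + s)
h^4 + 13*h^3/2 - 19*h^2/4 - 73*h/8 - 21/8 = (h - 3/2)*(h + 1/2)^2*(h + 7)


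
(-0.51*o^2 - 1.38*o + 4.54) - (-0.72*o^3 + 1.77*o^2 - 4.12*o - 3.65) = 0.72*o^3 - 2.28*o^2 + 2.74*o + 8.19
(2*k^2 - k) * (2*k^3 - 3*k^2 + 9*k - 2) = 4*k^5 - 8*k^4 + 21*k^3 - 13*k^2 + 2*k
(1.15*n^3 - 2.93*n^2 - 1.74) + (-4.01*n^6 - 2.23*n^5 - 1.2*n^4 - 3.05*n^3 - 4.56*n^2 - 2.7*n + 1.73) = -4.01*n^6 - 2.23*n^5 - 1.2*n^4 - 1.9*n^3 - 7.49*n^2 - 2.7*n - 0.01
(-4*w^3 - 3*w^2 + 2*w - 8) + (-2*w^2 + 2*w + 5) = -4*w^3 - 5*w^2 + 4*w - 3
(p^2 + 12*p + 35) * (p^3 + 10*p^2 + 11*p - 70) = p^5 + 22*p^4 + 166*p^3 + 412*p^2 - 455*p - 2450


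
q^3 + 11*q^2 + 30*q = q*(q + 5)*(q + 6)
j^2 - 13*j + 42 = (j - 7)*(j - 6)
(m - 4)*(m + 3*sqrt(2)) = m^2 - 4*m + 3*sqrt(2)*m - 12*sqrt(2)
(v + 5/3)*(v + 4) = v^2 + 17*v/3 + 20/3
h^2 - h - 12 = (h - 4)*(h + 3)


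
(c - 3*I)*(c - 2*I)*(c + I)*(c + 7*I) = c^4 + 3*I*c^3 + 27*c^2 - 13*I*c + 42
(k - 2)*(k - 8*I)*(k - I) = k^3 - 2*k^2 - 9*I*k^2 - 8*k + 18*I*k + 16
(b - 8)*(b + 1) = b^2 - 7*b - 8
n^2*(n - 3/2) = n^3 - 3*n^2/2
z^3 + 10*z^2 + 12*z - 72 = (z - 2)*(z + 6)^2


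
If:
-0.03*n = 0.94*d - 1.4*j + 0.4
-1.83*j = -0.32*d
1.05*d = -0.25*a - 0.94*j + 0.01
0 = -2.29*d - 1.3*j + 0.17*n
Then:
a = 1.75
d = -0.35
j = -0.06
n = -5.20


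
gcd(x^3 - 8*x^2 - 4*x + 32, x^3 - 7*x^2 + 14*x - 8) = x - 2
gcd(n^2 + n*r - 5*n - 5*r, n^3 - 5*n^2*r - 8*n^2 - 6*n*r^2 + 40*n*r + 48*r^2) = n + r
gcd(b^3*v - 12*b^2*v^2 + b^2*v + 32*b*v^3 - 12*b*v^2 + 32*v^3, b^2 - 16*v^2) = -b + 4*v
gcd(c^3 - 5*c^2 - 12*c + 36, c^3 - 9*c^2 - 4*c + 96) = c + 3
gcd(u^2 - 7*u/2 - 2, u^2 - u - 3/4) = u + 1/2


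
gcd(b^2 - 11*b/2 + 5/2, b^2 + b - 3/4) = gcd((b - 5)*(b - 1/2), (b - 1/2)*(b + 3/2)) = b - 1/2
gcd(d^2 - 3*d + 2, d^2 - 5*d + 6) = d - 2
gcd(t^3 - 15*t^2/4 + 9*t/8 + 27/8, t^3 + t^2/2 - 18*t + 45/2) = t^2 - 9*t/2 + 9/2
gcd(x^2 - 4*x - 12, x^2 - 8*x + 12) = x - 6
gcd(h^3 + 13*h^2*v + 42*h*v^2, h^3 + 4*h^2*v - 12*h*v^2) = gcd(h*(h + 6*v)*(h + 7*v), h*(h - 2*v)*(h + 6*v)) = h^2 + 6*h*v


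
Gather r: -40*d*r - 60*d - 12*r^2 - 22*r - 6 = -60*d - 12*r^2 + r*(-40*d - 22) - 6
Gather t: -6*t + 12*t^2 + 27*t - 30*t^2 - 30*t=-18*t^2 - 9*t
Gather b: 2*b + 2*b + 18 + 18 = 4*b + 36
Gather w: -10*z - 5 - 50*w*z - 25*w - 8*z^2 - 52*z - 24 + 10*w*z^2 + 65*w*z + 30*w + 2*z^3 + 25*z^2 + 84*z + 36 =w*(10*z^2 + 15*z + 5) + 2*z^3 + 17*z^2 + 22*z + 7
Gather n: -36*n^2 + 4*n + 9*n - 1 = -36*n^2 + 13*n - 1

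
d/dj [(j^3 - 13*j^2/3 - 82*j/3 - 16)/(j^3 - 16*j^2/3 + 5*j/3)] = 3*(-3*j^4 + 174*j^3 - 315*j^2 - 512*j + 80)/(j^2*(9*j^4 - 96*j^3 + 286*j^2 - 160*j + 25))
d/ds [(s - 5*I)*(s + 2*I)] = 2*s - 3*I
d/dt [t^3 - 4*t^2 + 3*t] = 3*t^2 - 8*t + 3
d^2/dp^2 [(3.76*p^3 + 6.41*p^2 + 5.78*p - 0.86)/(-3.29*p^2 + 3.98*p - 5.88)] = (-2.8421709430404e-14*p^4 - 266.638144*p^3 + 1327.826892*p^2 - 176.673*p - 719.803808)/(35.611289*p^6 - 129.239754*p^5 + 347.281872*p^4 - 525.008168*p^3 + 620.673984*p^2 - 412.818336*p + 203.297472)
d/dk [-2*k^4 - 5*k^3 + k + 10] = -8*k^3 - 15*k^2 + 1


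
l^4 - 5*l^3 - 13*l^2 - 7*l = l*(l - 7)*(l + 1)^2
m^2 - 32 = (m - 4*sqrt(2))*(m + 4*sqrt(2))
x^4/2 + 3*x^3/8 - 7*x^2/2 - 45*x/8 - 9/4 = (x/2 + 1/2)*(x - 3)*(x + 3/4)*(x + 2)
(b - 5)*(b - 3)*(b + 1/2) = b^3 - 15*b^2/2 + 11*b + 15/2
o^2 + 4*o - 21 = (o - 3)*(o + 7)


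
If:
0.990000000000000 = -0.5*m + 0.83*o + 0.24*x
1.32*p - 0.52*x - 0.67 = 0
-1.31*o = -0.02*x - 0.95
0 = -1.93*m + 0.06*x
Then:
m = 0.05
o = 0.75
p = 1.15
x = 1.64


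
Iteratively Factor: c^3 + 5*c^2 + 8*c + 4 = (c + 1)*(c^2 + 4*c + 4) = (c + 1)*(c + 2)*(c + 2)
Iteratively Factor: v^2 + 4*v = (v)*(v + 4)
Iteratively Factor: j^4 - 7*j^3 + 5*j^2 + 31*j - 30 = (j - 5)*(j^3 - 2*j^2 - 5*j + 6) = (j - 5)*(j + 2)*(j^2 - 4*j + 3) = (j - 5)*(j - 3)*(j + 2)*(j - 1)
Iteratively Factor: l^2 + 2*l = (l)*(l + 2)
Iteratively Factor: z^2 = (z)*(z)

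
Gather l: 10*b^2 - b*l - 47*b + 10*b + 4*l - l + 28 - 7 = 10*b^2 - 37*b + l*(3 - b) + 21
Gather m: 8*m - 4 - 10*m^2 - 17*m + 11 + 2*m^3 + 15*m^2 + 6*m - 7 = 2*m^3 + 5*m^2 - 3*m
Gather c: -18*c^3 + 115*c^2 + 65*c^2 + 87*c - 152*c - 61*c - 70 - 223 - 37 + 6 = -18*c^3 + 180*c^2 - 126*c - 324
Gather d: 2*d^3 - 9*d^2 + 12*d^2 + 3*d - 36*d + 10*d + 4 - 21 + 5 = 2*d^3 + 3*d^2 - 23*d - 12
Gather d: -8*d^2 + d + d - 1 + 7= -8*d^2 + 2*d + 6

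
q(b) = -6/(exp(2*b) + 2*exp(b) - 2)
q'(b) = -6*(-2*exp(2*b) - 2*exp(b))/(exp(2*b) + 2*exp(b) - 2)^2 = 12*(exp(b) + 1)*exp(b)/(exp(2*b) + 2*exp(b) - 2)^2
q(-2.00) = 3.51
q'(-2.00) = 0.63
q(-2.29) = 3.36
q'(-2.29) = 0.42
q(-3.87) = 3.06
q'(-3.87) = 0.07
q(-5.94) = 3.01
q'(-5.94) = 0.01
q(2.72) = -0.02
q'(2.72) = 0.04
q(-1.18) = 4.65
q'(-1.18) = 2.89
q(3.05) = -0.01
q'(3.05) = 0.02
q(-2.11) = 3.44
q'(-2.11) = 0.54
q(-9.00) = 3.00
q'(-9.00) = 0.00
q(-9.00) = 3.00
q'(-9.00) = 0.00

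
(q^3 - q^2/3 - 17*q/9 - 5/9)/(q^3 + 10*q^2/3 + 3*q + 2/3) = (q - 5/3)/(q + 2)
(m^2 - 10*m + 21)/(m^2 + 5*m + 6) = (m^2 - 10*m + 21)/(m^2 + 5*m + 6)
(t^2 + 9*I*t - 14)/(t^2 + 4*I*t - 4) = (t + 7*I)/(t + 2*I)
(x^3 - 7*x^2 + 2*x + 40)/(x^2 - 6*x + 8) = (x^2 - 3*x - 10)/(x - 2)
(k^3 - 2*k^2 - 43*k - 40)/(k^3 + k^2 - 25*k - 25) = (k - 8)/(k - 5)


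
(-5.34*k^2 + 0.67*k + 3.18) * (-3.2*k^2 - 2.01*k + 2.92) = 17.088*k^4 + 8.5894*k^3 - 27.1155*k^2 - 4.4354*k + 9.2856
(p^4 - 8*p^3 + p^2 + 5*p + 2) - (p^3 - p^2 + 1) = p^4 - 9*p^3 + 2*p^2 + 5*p + 1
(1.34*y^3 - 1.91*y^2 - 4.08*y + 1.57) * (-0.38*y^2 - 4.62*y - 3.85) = -0.5092*y^5 - 5.465*y^4 + 5.2156*y^3 + 25.6065*y^2 + 8.4546*y - 6.0445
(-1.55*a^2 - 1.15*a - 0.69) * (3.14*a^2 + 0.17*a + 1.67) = -4.867*a^4 - 3.8745*a^3 - 4.9506*a^2 - 2.0378*a - 1.1523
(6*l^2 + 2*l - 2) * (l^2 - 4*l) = 6*l^4 - 22*l^3 - 10*l^2 + 8*l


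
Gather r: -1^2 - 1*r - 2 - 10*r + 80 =77 - 11*r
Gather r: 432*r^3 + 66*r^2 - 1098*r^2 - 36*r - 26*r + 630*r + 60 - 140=432*r^3 - 1032*r^2 + 568*r - 80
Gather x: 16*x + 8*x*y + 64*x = x*(8*y + 80)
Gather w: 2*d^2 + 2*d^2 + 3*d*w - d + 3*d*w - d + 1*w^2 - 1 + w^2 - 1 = 4*d^2 + 6*d*w - 2*d + 2*w^2 - 2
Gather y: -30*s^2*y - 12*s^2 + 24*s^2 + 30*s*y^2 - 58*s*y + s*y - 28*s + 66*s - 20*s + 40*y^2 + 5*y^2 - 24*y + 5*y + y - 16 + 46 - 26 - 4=12*s^2 + 18*s + y^2*(30*s + 45) + y*(-30*s^2 - 57*s - 18)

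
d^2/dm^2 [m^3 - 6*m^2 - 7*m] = 6*m - 12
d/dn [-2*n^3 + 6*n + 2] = 6 - 6*n^2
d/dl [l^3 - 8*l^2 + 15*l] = 3*l^2 - 16*l + 15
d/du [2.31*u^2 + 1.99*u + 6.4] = 4.62*u + 1.99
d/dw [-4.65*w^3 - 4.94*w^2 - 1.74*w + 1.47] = -13.95*w^2 - 9.88*w - 1.74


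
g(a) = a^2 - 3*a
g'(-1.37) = -5.74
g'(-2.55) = -8.10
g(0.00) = 0.00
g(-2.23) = 11.66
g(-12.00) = 180.00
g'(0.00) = -3.00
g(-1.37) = 5.99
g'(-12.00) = -27.00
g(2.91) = -0.26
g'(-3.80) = -10.60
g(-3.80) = 25.84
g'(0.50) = -2.00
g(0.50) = -1.25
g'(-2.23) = -7.46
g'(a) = 2*a - 3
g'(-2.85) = -8.70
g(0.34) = -0.90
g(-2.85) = 16.67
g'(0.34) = -2.32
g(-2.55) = 14.15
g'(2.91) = 2.82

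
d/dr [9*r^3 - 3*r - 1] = 27*r^2 - 3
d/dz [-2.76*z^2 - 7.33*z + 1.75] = -5.52*z - 7.33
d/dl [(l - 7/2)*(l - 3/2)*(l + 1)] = 3*l^2 - 8*l + 1/4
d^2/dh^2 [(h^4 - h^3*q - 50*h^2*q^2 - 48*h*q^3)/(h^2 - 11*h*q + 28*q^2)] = 2*(h^6 - 33*h^5*q + 447*h^4*q^2 - 3155*h^3*q^3 + 9828*h^2*q^4 + 1680*h*q^5 - 53984*q^6)/(h^6 - 33*h^5*q + 447*h^4*q^2 - 3179*h^3*q^3 + 12516*h^2*q^4 - 25872*h*q^5 + 21952*q^6)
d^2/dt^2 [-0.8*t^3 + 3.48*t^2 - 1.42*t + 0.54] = 6.96 - 4.8*t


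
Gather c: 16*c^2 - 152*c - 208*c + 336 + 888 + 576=16*c^2 - 360*c + 1800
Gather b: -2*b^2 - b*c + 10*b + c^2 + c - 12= -2*b^2 + b*(10 - c) + c^2 + c - 12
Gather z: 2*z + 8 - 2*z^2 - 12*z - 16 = -2*z^2 - 10*z - 8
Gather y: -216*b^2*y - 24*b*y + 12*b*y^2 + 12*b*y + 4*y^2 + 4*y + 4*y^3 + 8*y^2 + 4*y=4*y^3 + y^2*(12*b + 12) + y*(-216*b^2 - 12*b + 8)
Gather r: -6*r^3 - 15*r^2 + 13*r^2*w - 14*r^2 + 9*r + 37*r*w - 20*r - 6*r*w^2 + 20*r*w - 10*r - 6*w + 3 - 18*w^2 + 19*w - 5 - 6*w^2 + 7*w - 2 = -6*r^3 + r^2*(13*w - 29) + r*(-6*w^2 + 57*w - 21) - 24*w^2 + 20*w - 4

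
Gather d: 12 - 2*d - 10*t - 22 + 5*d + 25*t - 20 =3*d + 15*t - 30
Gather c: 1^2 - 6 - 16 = -21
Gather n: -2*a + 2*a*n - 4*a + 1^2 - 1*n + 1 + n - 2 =2*a*n - 6*a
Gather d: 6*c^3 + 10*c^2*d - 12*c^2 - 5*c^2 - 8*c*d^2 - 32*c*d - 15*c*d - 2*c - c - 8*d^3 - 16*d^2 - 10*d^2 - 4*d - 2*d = 6*c^3 - 17*c^2 - 3*c - 8*d^3 + d^2*(-8*c - 26) + d*(10*c^2 - 47*c - 6)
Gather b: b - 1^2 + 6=b + 5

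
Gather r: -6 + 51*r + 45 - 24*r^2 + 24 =-24*r^2 + 51*r + 63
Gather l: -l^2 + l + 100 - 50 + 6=-l^2 + l + 56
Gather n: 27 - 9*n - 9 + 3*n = 18 - 6*n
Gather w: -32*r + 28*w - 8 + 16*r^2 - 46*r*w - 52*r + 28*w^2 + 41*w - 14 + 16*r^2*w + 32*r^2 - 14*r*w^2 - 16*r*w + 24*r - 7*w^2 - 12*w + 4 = 48*r^2 - 60*r + w^2*(21 - 14*r) + w*(16*r^2 - 62*r + 57) - 18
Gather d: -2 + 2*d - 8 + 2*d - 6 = 4*d - 16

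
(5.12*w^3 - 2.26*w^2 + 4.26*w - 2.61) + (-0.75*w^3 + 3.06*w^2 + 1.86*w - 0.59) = 4.37*w^3 + 0.8*w^2 + 6.12*w - 3.2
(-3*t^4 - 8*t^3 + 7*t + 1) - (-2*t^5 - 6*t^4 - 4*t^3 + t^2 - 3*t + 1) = 2*t^5 + 3*t^4 - 4*t^3 - t^2 + 10*t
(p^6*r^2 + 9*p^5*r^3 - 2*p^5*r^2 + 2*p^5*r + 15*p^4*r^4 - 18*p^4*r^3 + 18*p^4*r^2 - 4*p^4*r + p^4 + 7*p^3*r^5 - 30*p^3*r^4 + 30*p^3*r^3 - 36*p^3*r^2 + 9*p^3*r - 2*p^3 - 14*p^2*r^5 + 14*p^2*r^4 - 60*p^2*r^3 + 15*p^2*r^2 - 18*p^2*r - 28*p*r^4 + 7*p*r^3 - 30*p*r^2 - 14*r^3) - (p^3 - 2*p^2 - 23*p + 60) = p^6*r^2 + 9*p^5*r^3 - 2*p^5*r^2 + 2*p^5*r + 15*p^4*r^4 - 18*p^4*r^3 + 18*p^4*r^2 - 4*p^4*r + p^4 + 7*p^3*r^5 - 30*p^3*r^4 + 30*p^3*r^3 - 36*p^3*r^2 + 9*p^3*r - 3*p^3 - 14*p^2*r^5 + 14*p^2*r^4 - 60*p^2*r^3 + 15*p^2*r^2 - 18*p^2*r + 2*p^2 - 28*p*r^4 + 7*p*r^3 - 30*p*r^2 + 23*p - 14*r^3 - 60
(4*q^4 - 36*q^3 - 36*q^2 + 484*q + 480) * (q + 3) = 4*q^5 - 24*q^4 - 144*q^3 + 376*q^2 + 1932*q + 1440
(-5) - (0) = -5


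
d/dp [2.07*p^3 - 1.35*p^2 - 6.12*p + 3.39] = 6.21*p^2 - 2.7*p - 6.12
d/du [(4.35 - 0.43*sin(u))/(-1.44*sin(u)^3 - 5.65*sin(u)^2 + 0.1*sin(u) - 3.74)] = (-1.2384*sin(u)^3 + 16.3625*sin(u)^2 + 49.155*sin(u) + 1.1732)*cos(u)/(2.0736*sin(u)^6 + 16.272*sin(u)^5 + 31.6345*sin(u)^4 + 9.6412*sin(u)^3 + 42.272*sin(u)^2 - 0.748*sin(u) + 13.9876)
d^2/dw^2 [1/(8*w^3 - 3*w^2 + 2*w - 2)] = 2*(3*(1 - 8*w)*(8*w^3 - 3*w^2 + 2*w - 2) + 4*(12*w^2 - 3*w + 1)^2)/(8*w^3 - 3*w^2 + 2*w - 2)^3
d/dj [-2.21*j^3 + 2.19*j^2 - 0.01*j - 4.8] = -6.63*j^2 + 4.38*j - 0.01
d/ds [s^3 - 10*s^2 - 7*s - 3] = 3*s^2 - 20*s - 7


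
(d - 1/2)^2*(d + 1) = d^3 - 3*d/4 + 1/4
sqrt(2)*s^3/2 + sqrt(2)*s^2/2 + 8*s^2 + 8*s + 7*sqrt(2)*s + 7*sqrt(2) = (s + sqrt(2))*(s + 7*sqrt(2))*(sqrt(2)*s/2 + sqrt(2)/2)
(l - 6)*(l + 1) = l^2 - 5*l - 6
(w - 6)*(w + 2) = w^2 - 4*w - 12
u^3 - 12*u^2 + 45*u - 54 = (u - 6)*(u - 3)^2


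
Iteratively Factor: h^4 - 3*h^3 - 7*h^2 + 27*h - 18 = (h - 3)*(h^3 - 7*h + 6) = (h - 3)*(h - 2)*(h^2 + 2*h - 3) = (h - 3)*(h - 2)*(h - 1)*(h + 3)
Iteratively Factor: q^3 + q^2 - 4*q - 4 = (q + 2)*(q^2 - q - 2) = (q - 2)*(q + 2)*(q + 1)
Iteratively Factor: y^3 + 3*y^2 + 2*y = (y + 1)*(y^2 + 2*y) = (y + 1)*(y + 2)*(y)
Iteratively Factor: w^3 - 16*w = (w + 4)*(w^2 - 4*w) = (w - 4)*(w + 4)*(w)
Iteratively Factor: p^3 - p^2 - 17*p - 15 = (p - 5)*(p^2 + 4*p + 3) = (p - 5)*(p + 1)*(p + 3)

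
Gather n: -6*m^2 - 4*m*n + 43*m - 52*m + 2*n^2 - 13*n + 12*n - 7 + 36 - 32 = -6*m^2 - 9*m + 2*n^2 + n*(-4*m - 1) - 3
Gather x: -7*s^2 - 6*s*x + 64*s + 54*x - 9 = -7*s^2 + 64*s + x*(54 - 6*s) - 9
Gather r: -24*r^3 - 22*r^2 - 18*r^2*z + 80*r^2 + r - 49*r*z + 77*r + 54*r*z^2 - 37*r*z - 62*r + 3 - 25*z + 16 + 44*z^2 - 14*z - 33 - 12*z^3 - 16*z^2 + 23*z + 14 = -24*r^3 + r^2*(58 - 18*z) + r*(54*z^2 - 86*z + 16) - 12*z^3 + 28*z^2 - 16*z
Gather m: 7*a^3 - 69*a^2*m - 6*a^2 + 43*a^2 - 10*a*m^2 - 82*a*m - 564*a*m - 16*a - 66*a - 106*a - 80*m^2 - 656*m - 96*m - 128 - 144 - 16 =7*a^3 + 37*a^2 - 188*a + m^2*(-10*a - 80) + m*(-69*a^2 - 646*a - 752) - 288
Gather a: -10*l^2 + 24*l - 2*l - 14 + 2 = -10*l^2 + 22*l - 12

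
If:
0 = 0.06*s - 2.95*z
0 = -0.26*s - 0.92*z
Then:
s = 0.00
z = 0.00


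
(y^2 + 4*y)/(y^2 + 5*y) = (y + 4)/(y + 5)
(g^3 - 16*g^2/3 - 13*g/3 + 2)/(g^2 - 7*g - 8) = (g^2 - 19*g/3 + 2)/(g - 8)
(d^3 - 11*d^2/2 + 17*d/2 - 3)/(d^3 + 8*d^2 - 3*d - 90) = (d^2 - 5*d/2 + 1)/(d^2 + 11*d + 30)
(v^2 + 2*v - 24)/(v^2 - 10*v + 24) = (v + 6)/(v - 6)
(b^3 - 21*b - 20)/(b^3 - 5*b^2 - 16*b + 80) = (b + 1)/(b - 4)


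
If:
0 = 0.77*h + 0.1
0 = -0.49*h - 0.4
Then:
No Solution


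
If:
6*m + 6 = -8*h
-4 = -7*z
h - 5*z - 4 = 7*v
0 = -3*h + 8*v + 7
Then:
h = -41/91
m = -109/273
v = -95/91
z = 4/7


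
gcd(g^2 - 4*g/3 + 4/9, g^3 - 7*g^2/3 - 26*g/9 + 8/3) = g - 2/3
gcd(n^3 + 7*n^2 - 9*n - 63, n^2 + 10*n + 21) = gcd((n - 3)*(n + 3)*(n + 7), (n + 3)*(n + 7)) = n^2 + 10*n + 21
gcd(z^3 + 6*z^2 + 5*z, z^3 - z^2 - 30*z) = z^2 + 5*z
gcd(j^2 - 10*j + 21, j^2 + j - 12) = j - 3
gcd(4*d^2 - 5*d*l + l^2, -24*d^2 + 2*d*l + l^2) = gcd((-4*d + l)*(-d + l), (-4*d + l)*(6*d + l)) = 4*d - l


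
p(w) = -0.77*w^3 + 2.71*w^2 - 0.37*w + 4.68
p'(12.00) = -267.97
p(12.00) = -940.08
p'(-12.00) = -398.05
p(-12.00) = 1729.92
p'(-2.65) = -30.95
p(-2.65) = 39.02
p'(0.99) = 2.73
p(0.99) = 6.22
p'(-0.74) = -5.65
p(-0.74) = 6.75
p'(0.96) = 2.70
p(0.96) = 6.14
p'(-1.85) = -18.30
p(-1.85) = 19.51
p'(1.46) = 2.62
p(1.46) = 7.52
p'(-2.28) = -24.74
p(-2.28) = 28.74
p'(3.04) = -5.24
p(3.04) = 6.97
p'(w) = -2.31*w^2 + 5.42*w - 0.37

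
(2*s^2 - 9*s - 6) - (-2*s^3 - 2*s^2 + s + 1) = 2*s^3 + 4*s^2 - 10*s - 7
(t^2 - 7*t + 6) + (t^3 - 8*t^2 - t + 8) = t^3 - 7*t^2 - 8*t + 14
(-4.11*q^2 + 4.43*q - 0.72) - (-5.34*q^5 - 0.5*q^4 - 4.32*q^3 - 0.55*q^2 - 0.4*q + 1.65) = 5.34*q^5 + 0.5*q^4 + 4.32*q^3 - 3.56*q^2 + 4.83*q - 2.37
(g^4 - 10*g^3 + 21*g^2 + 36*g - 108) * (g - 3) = g^5 - 13*g^4 + 51*g^3 - 27*g^2 - 216*g + 324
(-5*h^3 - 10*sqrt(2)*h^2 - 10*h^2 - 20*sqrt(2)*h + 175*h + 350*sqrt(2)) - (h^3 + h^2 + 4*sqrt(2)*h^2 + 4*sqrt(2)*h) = -6*h^3 - 14*sqrt(2)*h^2 - 11*h^2 - 24*sqrt(2)*h + 175*h + 350*sqrt(2)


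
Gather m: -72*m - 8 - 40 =-72*m - 48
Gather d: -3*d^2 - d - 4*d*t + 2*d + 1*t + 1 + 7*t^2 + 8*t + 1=-3*d^2 + d*(1 - 4*t) + 7*t^2 + 9*t + 2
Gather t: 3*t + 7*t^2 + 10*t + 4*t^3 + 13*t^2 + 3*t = 4*t^3 + 20*t^2 + 16*t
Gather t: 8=8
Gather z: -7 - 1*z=-z - 7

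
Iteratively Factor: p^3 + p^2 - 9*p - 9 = (p - 3)*(p^2 + 4*p + 3) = (p - 3)*(p + 3)*(p + 1)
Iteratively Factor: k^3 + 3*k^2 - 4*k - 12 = (k + 3)*(k^2 - 4) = (k - 2)*(k + 3)*(k + 2)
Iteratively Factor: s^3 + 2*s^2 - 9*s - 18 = (s + 3)*(s^2 - s - 6) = (s + 2)*(s + 3)*(s - 3)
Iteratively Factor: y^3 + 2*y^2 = (y)*(y^2 + 2*y) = y^2*(y + 2)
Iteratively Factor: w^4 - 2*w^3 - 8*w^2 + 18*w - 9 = (w - 1)*(w^3 - w^2 - 9*w + 9) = (w - 3)*(w - 1)*(w^2 + 2*w - 3) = (w - 3)*(w - 1)*(w + 3)*(w - 1)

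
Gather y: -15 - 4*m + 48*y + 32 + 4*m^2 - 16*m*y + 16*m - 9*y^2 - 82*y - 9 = 4*m^2 + 12*m - 9*y^2 + y*(-16*m - 34) + 8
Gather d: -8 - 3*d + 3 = -3*d - 5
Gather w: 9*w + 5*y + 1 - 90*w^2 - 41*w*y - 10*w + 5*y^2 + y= -90*w^2 + w*(-41*y - 1) + 5*y^2 + 6*y + 1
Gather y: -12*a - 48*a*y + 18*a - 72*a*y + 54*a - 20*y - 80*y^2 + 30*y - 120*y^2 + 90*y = 60*a - 200*y^2 + y*(100 - 120*a)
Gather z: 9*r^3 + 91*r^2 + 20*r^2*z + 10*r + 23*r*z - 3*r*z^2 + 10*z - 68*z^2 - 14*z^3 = 9*r^3 + 91*r^2 + 10*r - 14*z^3 + z^2*(-3*r - 68) + z*(20*r^2 + 23*r + 10)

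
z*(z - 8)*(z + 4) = z^3 - 4*z^2 - 32*z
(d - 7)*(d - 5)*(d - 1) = d^3 - 13*d^2 + 47*d - 35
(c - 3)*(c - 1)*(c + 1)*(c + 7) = c^4 + 4*c^3 - 22*c^2 - 4*c + 21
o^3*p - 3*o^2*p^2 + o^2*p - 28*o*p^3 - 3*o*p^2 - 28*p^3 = (o - 7*p)*(o + 4*p)*(o*p + p)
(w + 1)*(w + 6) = w^2 + 7*w + 6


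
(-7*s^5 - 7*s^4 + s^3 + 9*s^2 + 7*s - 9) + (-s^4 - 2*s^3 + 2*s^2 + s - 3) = -7*s^5 - 8*s^4 - s^3 + 11*s^2 + 8*s - 12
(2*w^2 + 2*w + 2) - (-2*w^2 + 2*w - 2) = 4*w^2 + 4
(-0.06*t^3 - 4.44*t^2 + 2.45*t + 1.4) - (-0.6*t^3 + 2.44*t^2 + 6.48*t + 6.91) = 0.54*t^3 - 6.88*t^2 - 4.03*t - 5.51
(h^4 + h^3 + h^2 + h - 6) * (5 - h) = -h^5 + 4*h^4 + 4*h^3 + 4*h^2 + 11*h - 30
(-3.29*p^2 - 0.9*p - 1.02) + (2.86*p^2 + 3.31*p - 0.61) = -0.43*p^2 + 2.41*p - 1.63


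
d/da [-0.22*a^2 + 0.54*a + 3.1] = 0.54 - 0.44*a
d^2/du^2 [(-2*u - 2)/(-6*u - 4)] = 6/(3*u + 2)^3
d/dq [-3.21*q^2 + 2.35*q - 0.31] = 2.35 - 6.42*q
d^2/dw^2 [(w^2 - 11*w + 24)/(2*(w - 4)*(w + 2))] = 3*(-3*w^3 + 32*w^2 - 136*w + 176)/(w^6 - 6*w^5 - 12*w^4 + 88*w^3 + 96*w^2 - 384*w - 512)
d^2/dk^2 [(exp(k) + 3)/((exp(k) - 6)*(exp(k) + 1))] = (exp(4*k) + 17*exp(3*k) - 9*exp(2*k) + 117*exp(k) - 54)*exp(k)/(exp(6*k) - 15*exp(5*k) + 57*exp(4*k) + 55*exp(3*k) - 342*exp(2*k) - 540*exp(k) - 216)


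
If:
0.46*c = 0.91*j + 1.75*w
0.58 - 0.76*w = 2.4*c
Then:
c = 0.241666666666667 - 0.316666666666667*w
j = 0.122161172161172 - 2.08315018315018*w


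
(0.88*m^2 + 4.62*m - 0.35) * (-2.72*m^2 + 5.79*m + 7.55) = -2.3936*m^4 - 7.4712*m^3 + 34.3458*m^2 + 32.8545*m - 2.6425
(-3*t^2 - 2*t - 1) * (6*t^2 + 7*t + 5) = -18*t^4 - 33*t^3 - 35*t^2 - 17*t - 5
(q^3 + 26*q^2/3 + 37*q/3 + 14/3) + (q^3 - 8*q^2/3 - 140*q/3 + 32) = 2*q^3 + 6*q^2 - 103*q/3 + 110/3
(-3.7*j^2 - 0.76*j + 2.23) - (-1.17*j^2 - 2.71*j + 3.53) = -2.53*j^2 + 1.95*j - 1.3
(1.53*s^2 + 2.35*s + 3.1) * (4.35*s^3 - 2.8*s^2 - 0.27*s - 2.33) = 6.6555*s^5 + 5.9385*s^4 + 6.4919*s^3 - 12.8794*s^2 - 6.3125*s - 7.223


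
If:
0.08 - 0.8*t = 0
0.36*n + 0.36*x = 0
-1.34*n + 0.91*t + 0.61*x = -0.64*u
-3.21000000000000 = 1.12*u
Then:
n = -0.89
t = 0.10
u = -2.87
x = 0.89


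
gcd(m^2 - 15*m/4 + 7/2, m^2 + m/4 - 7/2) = m - 7/4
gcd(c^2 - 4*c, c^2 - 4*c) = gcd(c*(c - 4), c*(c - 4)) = c^2 - 4*c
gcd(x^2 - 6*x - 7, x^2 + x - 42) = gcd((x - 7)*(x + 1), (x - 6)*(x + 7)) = 1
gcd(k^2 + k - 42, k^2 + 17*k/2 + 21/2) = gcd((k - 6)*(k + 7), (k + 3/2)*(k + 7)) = k + 7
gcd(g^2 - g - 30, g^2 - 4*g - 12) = g - 6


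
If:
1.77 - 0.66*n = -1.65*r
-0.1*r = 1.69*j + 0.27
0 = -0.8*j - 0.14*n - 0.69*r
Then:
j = -0.15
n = 2.06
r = -0.25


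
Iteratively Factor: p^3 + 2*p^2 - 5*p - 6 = (p + 1)*(p^2 + p - 6) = (p - 2)*(p + 1)*(p + 3)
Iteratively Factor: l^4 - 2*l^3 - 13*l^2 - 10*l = (l + 1)*(l^3 - 3*l^2 - 10*l) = (l + 1)*(l + 2)*(l^2 - 5*l) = (l - 5)*(l + 1)*(l + 2)*(l)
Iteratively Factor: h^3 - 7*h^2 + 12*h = (h - 3)*(h^2 - 4*h) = (h - 4)*(h - 3)*(h)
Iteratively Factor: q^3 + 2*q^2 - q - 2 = (q + 1)*(q^2 + q - 2) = (q + 1)*(q + 2)*(q - 1)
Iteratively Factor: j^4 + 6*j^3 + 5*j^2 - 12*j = (j - 1)*(j^3 + 7*j^2 + 12*j) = (j - 1)*(j + 4)*(j^2 + 3*j) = (j - 1)*(j + 3)*(j + 4)*(j)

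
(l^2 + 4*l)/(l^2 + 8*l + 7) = l*(l + 4)/(l^2 + 8*l + 7)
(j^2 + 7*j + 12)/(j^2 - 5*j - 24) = (j + 4)/(j - 8)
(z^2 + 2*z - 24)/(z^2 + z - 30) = (z - 4)/(z - 5)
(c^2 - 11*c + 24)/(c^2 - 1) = (c^2 - 11*c + 24)/(c^2 - 1)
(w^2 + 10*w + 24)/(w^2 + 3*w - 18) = (w + 4)/(w - 3)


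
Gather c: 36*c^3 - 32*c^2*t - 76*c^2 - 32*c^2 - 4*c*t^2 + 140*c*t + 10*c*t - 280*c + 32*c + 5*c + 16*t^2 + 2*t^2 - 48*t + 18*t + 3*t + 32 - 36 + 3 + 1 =36*c^3 + c^2*(-32*t - 108) + c*(-4*t^2 + 150*t - 243) + 18*t^2 - 27*t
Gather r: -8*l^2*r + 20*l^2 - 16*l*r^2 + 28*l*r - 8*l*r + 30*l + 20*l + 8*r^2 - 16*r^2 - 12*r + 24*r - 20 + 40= 20*l^2 + 50*l + r^2*(-16*l - 8) + r*(-8*l^2 + 20*l + 12) + 20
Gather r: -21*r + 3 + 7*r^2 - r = 7*r^2 - 22*r + 3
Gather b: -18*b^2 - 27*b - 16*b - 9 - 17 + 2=-18*b^2 - 43*b - 24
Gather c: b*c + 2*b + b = b*c + 3*b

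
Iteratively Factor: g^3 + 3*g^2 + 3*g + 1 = (g + 1)*(g^2 + 2*g + 1) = (g + 1)^2*(g + 1)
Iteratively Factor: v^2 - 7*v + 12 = (v - 3)*(v - 4)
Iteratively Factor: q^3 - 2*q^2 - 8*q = (q)*(q^2 - 2*q - 8) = q*(q + 2)*(q - 4)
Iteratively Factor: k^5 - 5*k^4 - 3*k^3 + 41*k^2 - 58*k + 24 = (k - 1)*(k^4 - 4*k^3 - 7*k^2 + 34*k - 24) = (k - 1)*(k + 3)*(k^3 - 7*k^2 + 14*k - 8) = (k - 1)^2*(k + 3)*(k^2 - 6*k + 8) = (k - 2)*(k - 1)^2*(k + 3)*(k - 4)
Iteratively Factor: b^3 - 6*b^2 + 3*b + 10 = (b - 5)*(b^2 - b - 2) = (b - 5)*(b + 1)*(b - 2)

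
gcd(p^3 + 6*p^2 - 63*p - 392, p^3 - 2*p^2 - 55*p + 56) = p^2 - p - 56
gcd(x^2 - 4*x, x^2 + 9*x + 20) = 1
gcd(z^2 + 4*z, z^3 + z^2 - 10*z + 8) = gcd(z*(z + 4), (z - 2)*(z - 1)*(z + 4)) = z + 4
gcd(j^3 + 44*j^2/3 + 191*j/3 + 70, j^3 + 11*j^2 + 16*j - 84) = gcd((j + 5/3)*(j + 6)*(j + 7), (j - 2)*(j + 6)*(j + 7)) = j^2 + 13*j + 42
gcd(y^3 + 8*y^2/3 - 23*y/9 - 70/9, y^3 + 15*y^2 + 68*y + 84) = y + 2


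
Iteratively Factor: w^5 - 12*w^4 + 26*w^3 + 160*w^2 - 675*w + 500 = (w - 1)*(w^4 - 11*w^3 + 15*w^2 + 175*w - 500) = (w - 5)*(w - 1)*(w^3 - 6*w^2 - 15*w + 100) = (w - 5)^2*(w - 1)*(w^2 - w - 20) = (w - 5)^2*(w - 1)*(w + 4)*(w - 5)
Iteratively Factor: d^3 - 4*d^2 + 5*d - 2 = (d - 1)*(d^2 - 3*d + 2) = (d - 1)^2*(d - 2)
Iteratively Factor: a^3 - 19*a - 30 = (a - 5)*(a^2 + 5*a + 6) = (a - 5)*(a + 3)*(a + 2)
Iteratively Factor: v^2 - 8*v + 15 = (v - 5)*(v - 3)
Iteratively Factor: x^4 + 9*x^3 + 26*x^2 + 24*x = (x)*(x^3 + 9*x^2 + 26*x + 24) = x*(x + 3)*(x^2 + 6*x + 8) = x*(x + 3)*(x + 4)*(x + 2)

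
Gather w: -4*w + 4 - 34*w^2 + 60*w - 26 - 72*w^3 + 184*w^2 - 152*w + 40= -72*w^3 + 150*w^2 - 96*w + 18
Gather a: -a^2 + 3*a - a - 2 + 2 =-a^2 + 2*a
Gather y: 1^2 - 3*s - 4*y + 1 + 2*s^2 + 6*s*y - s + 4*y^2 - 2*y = 2*s^2 - 4*s + 4*y^2 + y*(6*s - 6) + 2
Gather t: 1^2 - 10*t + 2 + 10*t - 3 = 0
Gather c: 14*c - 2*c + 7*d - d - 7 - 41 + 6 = 12*c + 6*d - 42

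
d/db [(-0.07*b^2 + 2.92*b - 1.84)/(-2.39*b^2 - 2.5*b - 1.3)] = (7.1538*b^2 - 8.6132*b - 8.396)/(5.7121*b^4 + 11.95*b^3 + 12.464*b^2 + 6.5*b + 1.69)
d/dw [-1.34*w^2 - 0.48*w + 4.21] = -2.68*w - 0.48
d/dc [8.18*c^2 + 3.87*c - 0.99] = 16.36*c + 3.87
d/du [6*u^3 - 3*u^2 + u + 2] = 18*u^2 - 6*u + 1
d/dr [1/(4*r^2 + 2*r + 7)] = 2*(-4*r - 1)/(4*r^2 + 2*r + 7)^2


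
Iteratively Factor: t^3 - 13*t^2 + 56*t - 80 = (t - 4)*(t^2 - 9*t + 20) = (t - 4)^2*(t - 5)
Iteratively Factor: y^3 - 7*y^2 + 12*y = (y)*(y^2 - 7*y + 12) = y*(y - 3)*(y - 4)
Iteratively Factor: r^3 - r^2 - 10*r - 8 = (r + 2)*(r^2 - 3*r - 4) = (r - 4)*(r + 2)*(r + 1)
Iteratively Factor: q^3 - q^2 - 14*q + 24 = (q + 4)*(q^2 - 5*q + 6) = (q - 2)*(q + 4)*(q - 3)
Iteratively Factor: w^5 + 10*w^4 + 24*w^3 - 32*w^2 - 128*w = (w + 4)*(w^4 + 6*w^3 - 32*w) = w*(w + 4)*(w^3 + 6*w^2 - 32) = w*(w - 2)*(w + 4)*(w^2 + 8*w + 16) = w*(w - 2)*(w + 4)^2*(w + 4)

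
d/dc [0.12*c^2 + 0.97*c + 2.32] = 0.24*c + 0.97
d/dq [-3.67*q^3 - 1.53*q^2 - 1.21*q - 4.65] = -11.01*q^2 - 3.06*q - 1.21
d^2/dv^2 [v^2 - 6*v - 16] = 2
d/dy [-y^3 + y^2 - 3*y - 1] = -3*y^2 + 2*y - 3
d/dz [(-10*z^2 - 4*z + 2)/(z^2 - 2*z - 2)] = 12*(2*z^2 + 3*z + 1)/(z^4 - 4*z^3 + 8*z + 4)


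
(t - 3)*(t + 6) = t^2 + 3*t - 18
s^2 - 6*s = s*(s - 6)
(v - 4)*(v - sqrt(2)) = v^2 - 4*v - sqrt(2)*v + 4*sqrt(2)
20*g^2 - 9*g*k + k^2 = (-5*g + k)*(-4*g + k)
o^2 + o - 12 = (o - 3)*(o + 4)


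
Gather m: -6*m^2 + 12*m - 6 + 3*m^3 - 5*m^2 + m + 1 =3*m^3 - 11*m^2 + 13*m - 5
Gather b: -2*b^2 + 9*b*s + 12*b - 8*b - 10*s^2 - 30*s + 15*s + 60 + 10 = -2*b^2 + b*(9*s + 4) - 10*s^2 - 15*s + 70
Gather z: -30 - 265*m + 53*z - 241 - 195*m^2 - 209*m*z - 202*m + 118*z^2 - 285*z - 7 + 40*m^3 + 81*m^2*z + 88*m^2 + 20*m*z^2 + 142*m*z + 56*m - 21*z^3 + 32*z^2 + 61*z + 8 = 40*m^3 - 107*m^2 - 411*m - 21*z^3 + z^2*(20*m + 150) + z*(81*m^2 - 67*m - 171) - 270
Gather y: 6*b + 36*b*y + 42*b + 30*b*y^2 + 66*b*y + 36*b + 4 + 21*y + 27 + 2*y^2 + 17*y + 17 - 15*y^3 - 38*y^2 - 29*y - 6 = 84*b - 15*y^3 + y^2*(30*b - 36) + y*(102*b + 9) + 42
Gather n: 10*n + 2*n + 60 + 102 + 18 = 12*n + 180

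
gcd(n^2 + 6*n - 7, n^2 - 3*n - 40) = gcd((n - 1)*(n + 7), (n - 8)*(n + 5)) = 1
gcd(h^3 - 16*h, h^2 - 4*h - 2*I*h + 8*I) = h - 4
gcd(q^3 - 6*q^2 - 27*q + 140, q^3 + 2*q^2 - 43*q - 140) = q^2 - 2*q - 35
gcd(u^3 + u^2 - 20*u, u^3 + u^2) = u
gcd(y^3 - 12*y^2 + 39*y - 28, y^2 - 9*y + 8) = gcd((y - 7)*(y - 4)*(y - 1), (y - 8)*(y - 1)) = y - 1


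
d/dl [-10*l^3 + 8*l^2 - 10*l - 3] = -30*l^2 + 16*l - 10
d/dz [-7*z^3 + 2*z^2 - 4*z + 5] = -21*z^2 + 4*z - 4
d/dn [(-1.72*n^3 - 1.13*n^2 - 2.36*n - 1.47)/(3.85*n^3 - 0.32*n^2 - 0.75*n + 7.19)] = (4.9009*n^4 + 20.752*n^3 - 20.0296*n^2 - 17.1902*n - 18.0709)/(14.8225*n^6 - 2.464*n^5 - 5.6726*n^4 + 55.843*n^3 - 4.0391*n^2 - 10.785*n + 51.6961)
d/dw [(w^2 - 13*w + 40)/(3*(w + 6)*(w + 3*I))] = (w^2*(19 + 3*I) + w*(-80 + 36*I) - 240 - 354*I)/(3*w^4 + w^3*(36 + 18*I) + w^2*(81 + 216*I) + w*(-324 + 648*I) - 972)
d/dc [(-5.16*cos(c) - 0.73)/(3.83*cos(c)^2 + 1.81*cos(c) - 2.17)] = (19.7628*sin(c)^2 - 5.5918*cos(c) - 32.2813)*sin(c)/(3.83*cos(c)^2 + 1.81*cos(c) - 2.17)^2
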